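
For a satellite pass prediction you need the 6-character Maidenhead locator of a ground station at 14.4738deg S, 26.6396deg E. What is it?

KH35hm

Shift to the Maidenhead origin (180°W, 90°S): lon 206.6396, lat 75.5262.
Field (20°×10°, letters A–R): lon ⌊206.6396/20⌋ = 10 → K; lat ⌊75.5262/10⌋ = 7 → H.
Square (2°×1°, digits 0–9): lon ⌊6.6396/2⌋ = 3; lat ⌊5.5262/1⌋ = 5.
Subsquare (5′×2.5′, letters a–x): lon ⌊0.6396/0.0833333⌋ = 7 → h; lat ⌊0.5262/0.0416667⌋ = 12 → m.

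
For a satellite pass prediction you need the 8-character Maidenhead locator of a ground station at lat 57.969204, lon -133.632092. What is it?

CO37ex42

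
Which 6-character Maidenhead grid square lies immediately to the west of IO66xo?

IO66wo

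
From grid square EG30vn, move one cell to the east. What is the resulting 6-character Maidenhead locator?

Longitude subsquare v = 21; +1 → 22 = w.
The latitude characters are unchanged.

EG30wn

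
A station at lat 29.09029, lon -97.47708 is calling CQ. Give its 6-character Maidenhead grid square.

EL19gc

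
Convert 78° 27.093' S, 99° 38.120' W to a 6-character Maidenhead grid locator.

Offset from 180°W / 90°S: lon 80.3647°, lat 11.5485°.
Field: 80.3647/20 → 4 → E, 11.5485/10 → 1 → B; chars EB.
Square: 0.3647/2 → 0, 1.5485/1 → 1; chars 01.
Subsquare: 0.3647/0.0833333 → 4 → e, 0.5485/0.0416667 → 13 → n; chars en.

EB01en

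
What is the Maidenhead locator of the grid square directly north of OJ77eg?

Latitude subsquare g = 6; +1 → 7 = h.
The longitude characters are unchanged.

OJ77eh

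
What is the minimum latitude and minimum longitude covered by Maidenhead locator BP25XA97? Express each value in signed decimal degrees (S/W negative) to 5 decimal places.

Field B=1, P=15: +1·20° lon, +15·10° lat → SW at lon -160°, lat 60°.
Square 2, 5: +2·2° lon, +5·1° lat → SW at lon -156°, lat 65°.
Subsquare x=23, a=0: +23·0.0833333° lon, +0·0.0416667° lat → SW at lon -154.083°, lat 65°.
Extended square 9, 7: +9·0.00833333° lon, +7·0.00416667° lat → SW at lon -154.008°, lat 65.0292°.
latitude 65.02917, longitude -154.00833.

65.02917, -154.00833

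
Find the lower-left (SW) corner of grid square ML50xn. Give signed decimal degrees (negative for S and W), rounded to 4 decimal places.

20.5417, 71.9167

Field M=12, L=11: +12·20° lon, +11·10° lat → SW at lon 60°, lat 20°.
Square 5, 0: +5·2° lon, +0·1° lat → SW at lon 70°, lat 20°.
Subsquare x=23, n=13: +23·0.0833333° lon, +13·0.0416667° lat → SW at lon 71.9167°, lat 20.5417°.
latitude 20.5417, longitude 71.9167.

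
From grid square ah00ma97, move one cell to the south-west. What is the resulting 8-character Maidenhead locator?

Longitude extended square 9; −1 → 8.
Latitude extended square 7; −1 → 6.

AH00ma86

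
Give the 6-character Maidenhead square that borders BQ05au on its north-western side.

AQ95xv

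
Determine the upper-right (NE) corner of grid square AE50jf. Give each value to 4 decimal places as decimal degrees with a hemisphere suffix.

49.7500° S, 169.1667° W

Field A=0, E=4: +0·20° lon, +4·10° lat → SW at lon -180°, lat -50°.
Square 5, 0: +5·2° lon, +0·1° lat → SW at lon -170°, lat -50°.
Subsquare j=9, f=5: +9·0.0833333° lon, +5·0.0416667° lat → SW at lon -169.25°, lat -49.7917°.
Cell spans 0.0833333° lon × 0.0416667° lat. NE corner is SW corner plus one full cell.
latitude 49.7500° S, longitude 169.1667° W.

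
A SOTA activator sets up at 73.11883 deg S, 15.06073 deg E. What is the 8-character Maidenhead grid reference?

JB76mv71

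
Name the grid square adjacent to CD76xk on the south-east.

Longitude subsquare x = 23; +1 → 24, wraps to 0 = a, carry into square.
Longitude square 7; +1 → 8.
Latitude subsquare k = 10; −1 → 9 = j.

CD86aj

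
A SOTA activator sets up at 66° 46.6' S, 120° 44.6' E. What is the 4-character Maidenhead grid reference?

Shift to the Maidenhead origin (180°W, 90°S): lon 300.74, lat 23.22.
Field: 300.74/20 → 15 → P, 23.22/10 → 2 → C; chars PC.
Square: 0.74/2 → 0, 3.22/1 → 3; chars 03.

PC03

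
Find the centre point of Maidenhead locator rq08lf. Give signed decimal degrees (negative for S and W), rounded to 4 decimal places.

78.2292, 160.9583

Field R=17, Q=16: +17·20° lon, +16·10° lat → SW at lon 160°, lat 70°.
Square 0, 8: +0·2° lon, +8·1° lat → SW at lon 160°, lat 78°.
Subsquare l=11, f=5: +11·0.0833333° lon, +5·0.0416667° lat → SW at lon 160.917°, lat 78.2083°.
Cell spans 0.0833333° lon × 0.0416667° lat. Centre is SW corner plus half of each.
latitude 78.2292, longitude 160.9583.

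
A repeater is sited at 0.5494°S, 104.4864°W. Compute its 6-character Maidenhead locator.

DI79sk

Offset from 180°W / 90°S: lon 75.5136°, lat 89.4506°.
Field: 75.5136/20 → 3 → D, 89.4506/10 → 8 → I; chars DI.
Square: 15.5136/2 → 7, 9.4506/1 → 9; chars 79.
Subsquare: 1.5136/0.0833333 → 18 → s, 0.4506/0.0416667 → 10 → k; chars sk.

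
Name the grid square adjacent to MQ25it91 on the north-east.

Longitude extended square 9; +1 → 10, wraps to 0, carry into subsquare.
Longitude subsquare i = 8; +1 → 9 = j.
Latitude extended square 1; +1 → 2.

MQ25jt02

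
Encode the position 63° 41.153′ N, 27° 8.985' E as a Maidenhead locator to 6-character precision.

Add 180° to longitude and 90° to latitude: 207.1498, 153.6859.
Field: lon ⌊207.1498/20⌋ = 10 → K; lat ⌊153.6859/10⌋ = 15 → P.
Square: lon ⌊7.1498/2⌋ = 3; lat ⌊3.6859/1⌋ = 3.
Subsquare: lon ⌊1.1498/0.0833333⌋ = 13 → n; lat ⌊0.6859/0.0416667⌋ = 16 → q.

KP33nq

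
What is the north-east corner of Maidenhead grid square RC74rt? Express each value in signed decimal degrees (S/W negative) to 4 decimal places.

-65.1667, 175.5000

Field R=17, C=2: +17·20° lon, +2·10° lat → SW at lon 160°, lat -70°.
Square 7, 4: +7·2° lon, +4·1° lat → SW at lon 174°, lat -66°.
Subsquare r=17, t=19: +17·0.0833333° lon, +19·0.0416667° lat → SW at lon 175.417°, lat -65.2083°.
Cell spans 0.0833333° lon × 0.0416667° lat. NE corner is SW corner plus one full cell.
latitude -65.1667, longitude 175.5000.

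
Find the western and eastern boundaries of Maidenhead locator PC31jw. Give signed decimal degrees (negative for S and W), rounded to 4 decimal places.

126.7500, 126.8333

Field P=15, C=2: +15·20° lon, +2·10° lat → SW at lon 120°, lat -70°.
Square 3, 1: +3·2° lon, +1·1° lat → SW at lon 126°, lat -69°.
Subsquare j=9, w=22: +9·0.0833333° lon, +22·0.0416667° lat → SW at lon 126.75°, lat -68.0833°.
Cell spans 0.0833333° lon × 0.0416667° lat.
west 126.7500, east 126.8333.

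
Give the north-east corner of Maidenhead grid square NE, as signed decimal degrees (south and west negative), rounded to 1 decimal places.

-40.0, 100.0

Field N=13, E=4: +13·20° lon, +4·10° lat → SW at lon 80°, lat -50°.
Cell spans 20° lon × 10° lat. NE corner is SW corner plus one full cell.
latitude -40.0, longitude 100.0.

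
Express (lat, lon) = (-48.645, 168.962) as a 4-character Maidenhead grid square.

Shift to the Maidenhead origin (180°W, 90°S): lon 348.96, lat 41.35.
Field: 348.96/20 → 17 → R, 41.35/10 → 4 → E; chars RE.
Square: 8.96/2 → 4, 1.35/1 → 1; chars 41.

RE41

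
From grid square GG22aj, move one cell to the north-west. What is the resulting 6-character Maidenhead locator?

GG12xk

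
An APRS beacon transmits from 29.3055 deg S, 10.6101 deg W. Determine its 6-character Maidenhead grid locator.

Shift to the Maidenhead origin (180°W, 90°S): lon 169.3899, lat 60.6945.
Field: lon ⌊169.3899/20⌋ = 8 → I; lat ⌊60.6945/10⌋ = 6 → G.
Square: lon ⌊9.3899/2⌋ = 4; lat ⌊0.6945/1⌋ = 0.
Subsquare: lon ⌊1.3899/0.0833333⌋ = 16 → q; lat ⌊0.6945/0.0416667⌋ = 16 → q.

IG40qq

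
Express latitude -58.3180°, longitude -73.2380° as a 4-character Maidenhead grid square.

FD31

Offset from 180°W / 90°S: lon 106.76°, lat 31.68°.
Field (20°×10°, letters A–R): 106.76/20 → 5 → F, 31.68/10 → 3 → D; chars FD.
Square (2°×1°, digits 0–9): 6.76/2 → 3, 1.68/1 → 1; chars 31.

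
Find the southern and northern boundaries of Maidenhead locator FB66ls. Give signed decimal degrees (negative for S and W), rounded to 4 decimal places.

-73.2500, -73.2083

Field F=5, B=1: +5·20° lon, +1·10° lat → SW at lon -80°, lat -80°.
Square 6, 6: +6·2° lon, +6·1° lat → SW at lon -68°, lat -74°.
Subsquare l=11, s=18: +11·0.0833333° lon, +18·0.0416667° lat → SW at lon -67.0833°, lat -73.25°.
Cell spans 0.0833333° lon × 0.0416667° lat.
south -73.2500, north -73.2083.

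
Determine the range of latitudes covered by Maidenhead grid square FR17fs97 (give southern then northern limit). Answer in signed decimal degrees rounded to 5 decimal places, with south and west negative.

Field F=5, R=17: +5·20° lon, +17·10° lat → SW at lon -80°, lat 80°.
Square 1, 7: +1·2° lon, +7·1° lat → SW at lon -78°, lat 87°.
Subsquare f=5, s=18: +5·0.0833333° lon, +18·0.0416667° lat → SW at lon -77.5833°, lat 87.75°.
Extended square 9, 7: +9·0.00833333° lon, +7·0.00416667° lat → SW at lon -77.5083°, lat 87.7792°.
Cell spans 0.00833333° lon × 0.00416667° lat.
south 87.77917, north 87.78333.

87.77917, 87.78333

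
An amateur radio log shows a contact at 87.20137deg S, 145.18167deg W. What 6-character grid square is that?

BA72jt

Add 180° to longitude and 90° to latitude: 34.8183, 2.7986.
Field: 34.8183/20 → 1 → B, 2.7986/10 → 0 → A; chars BA.
Square: 14.8183/2 → 7, 2.7986/1 → 2; chars 72.
Subsquare: 0.8183/0.0833333 → 9 → j, 0.7986/0.0416667 → 19 → t; chars jt.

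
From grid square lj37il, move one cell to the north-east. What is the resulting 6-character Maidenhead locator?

LJ37jm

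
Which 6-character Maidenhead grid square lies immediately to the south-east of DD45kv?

DD45lu

Longitude subsquare k = 10; +1 → 11 = l.
Latitude subsquare v = 21; −1 → 20 = u.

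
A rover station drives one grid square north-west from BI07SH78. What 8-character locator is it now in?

BI07sh69

Longitude extended square 7; −1 → 6.
Latitude extended square 8; +1 → 9.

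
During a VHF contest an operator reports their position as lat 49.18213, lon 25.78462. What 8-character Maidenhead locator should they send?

Add 180° to longitude and 90° to latitude: 205.78462, 139.18213.
Field (20°×10°, letters A–R): lon ⌊205.78462/20⌋ = 10 → K; lat ⌊139.18213/10⌋ = 13 → N.
Square (2°×1°, digits 0–9): lon ⌊5.78462/2⌋ = 2; lat ⌊9.18213/1⌋ = 9.
Subsquare (5′×2.5′, letters a–x): lon ⌊1.78462/0.0833333⌋ = 21 → v; lat ⌊0.18213/0.0416667⌋ = 4 → e.
Extended square (30″×15″, digits 0–9): lon ⌊0.03462/0.00833333⌋ = 4; lat ⌊0.01546/0.00416667⌋ = 3.

KN29ve43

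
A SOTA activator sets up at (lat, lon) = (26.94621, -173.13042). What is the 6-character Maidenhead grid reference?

AL36kw

Add 180° to longitude and 90° to latitude: 6.8696, 116.9462.
Field: lon ⌊6.8696/20⌋ = 0 → A; lat ⌊116.9462/10⌋ = 11 → L.
Square: lon ⌊6.8696/2⌋ = 3; lat ⌊6.9462/1⌋ = 6.
Subsquare: lon ⌊0.8696/0.0833333⌋ = 10 → k; lat ⌊0.9462/0.0416667⌋ = 22 → w.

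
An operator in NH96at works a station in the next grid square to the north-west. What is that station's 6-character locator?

Longitude subsquare a = 0; −1 → -1, wraps to 23 = x, carry into square.
Longitude square 9; −1 → 8.
Latitude subsquare t = 19; +1 → 20 = u.

NH86xu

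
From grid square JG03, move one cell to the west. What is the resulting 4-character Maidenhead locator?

IG93

Longitude square 0; −1 → -1, wraps to 9, carry into field.
Longitude field J = 9; −1 → 8 = I.
The latitude characters are unchanged.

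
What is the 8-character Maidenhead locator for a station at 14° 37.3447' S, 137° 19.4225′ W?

CH15ij10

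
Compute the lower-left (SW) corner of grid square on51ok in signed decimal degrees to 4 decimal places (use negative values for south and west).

Field O=14, N=13: +14·20° lon, +13·10° lat → SW at lon 100°, lat 40°.
Square 5, 1: +5·2° lon, +1·1° lat → SW at lon 110°, lat 41°.
Subsquare o=14, k=10: +14·0.0833333° lon, +10·0.0416667° lat → SW at lon 111.167°, lat 41.4167°.
latitude 41.4167, longitude 111.1667.

41.4167, 111.1667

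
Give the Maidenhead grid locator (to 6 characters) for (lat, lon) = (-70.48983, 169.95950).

Shift to the Maidenhead origin (180°W, 90°S): lon 349.9595, lat 19.5102.
Field: lon ⌊349.9595/20⌋ = 17 → R; lat ⌊19.5102/10⌋ = 1 → B.
Square: lon ⌊9.9595/2⌋ = 4; lat ⌊9.5102/1⌋ = 9.
Subsquare: lon ⌊1.9595/0.0833333⌋ = 23 → x; lat ⌊0.5102/0.0416667⌋ = 12 → m.

RB49xm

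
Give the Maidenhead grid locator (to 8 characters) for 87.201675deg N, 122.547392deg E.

PR17ge58

Shift to the Maidenhead origin (180°W, 90°S): lon 302.54739, lat 177.20167.
Field: lon ⌊302.54739/20⌋ = 15 → P; lat ⌊177.20167/10⌋ = 17 → R.
Square: lon ⌊2.54739/2⌋ = 1; lat ⌊7.20167/1⌋ = 7.
Subsquare: lon ⌊0.54739/0.0833333⌋ = 6 → g; lat ⌊0.20167/0.0416667⌋ = 4 → e.
Extended square: lon ⌊0.04739/0.00833333⌋ = 5; lat ⌊0.03501/0.00416667⌋ = 8.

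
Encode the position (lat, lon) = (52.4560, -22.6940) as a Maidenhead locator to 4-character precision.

Offset from 180°W / 90°S: lon 157.31°, lat 142.46°.
Field: 157.31/20 → 7 → H, 142.46/10 → 14 → O; chars HO.
Square: 17.31/2 → 8, 2.46/1 → 2; chars 82.

HO82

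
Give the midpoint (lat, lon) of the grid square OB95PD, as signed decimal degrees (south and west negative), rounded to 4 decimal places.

Field O=14, B=1: +14·20° lon, +1·10° lat → SW at lon 100°, lat -80°.
Square 9, 5: +9·2° lon, +5·1° lat → SW at lon 118°, lat -75°.
Subsquare p=15, d=3: +15·0.0833333° lon, +3·0.0416667° lat → SW at lon 119.25°, lat -74.875°.
Cell spans 0.0833333° lon × 0.0416667° lat. Centre is SW corner plus half of each.
latitude -74.8542, longitude 119.2917.

-74.8542, 119.2917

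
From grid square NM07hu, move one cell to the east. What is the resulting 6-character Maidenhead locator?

NM07iu

Longitude subsquare h = 7; +1 → 8 = i.
The latitude characters are unchanged.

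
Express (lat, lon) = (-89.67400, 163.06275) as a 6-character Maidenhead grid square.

RA10mh

Shift to the Maidenhead origin (180°W, 90°S): lon 343.0627, lat 0.3260.
Field (20°×10°, letters A–R): lon ⌊343.0627/20⌋ = 17 → R; lat ⌊0.3260/10⌋ = 0 → A.
Square (2°×1°, digits 0–9): lon ⌊3.0627/2⌋ = 1; lat ⌊0.3260/1⌋ = 0.
Subsquare (5′×2.5′, letters a–x): lon ⌊1.0627/0.0833333⌋ = 12 → m; lat ⌊0.3260/0.0416667⌋ = 7 → h.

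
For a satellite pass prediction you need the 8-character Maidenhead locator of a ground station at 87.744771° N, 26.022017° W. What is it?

HR67xr78

Add 180° to longitude and 90° to latitude: 153.97798, 177.74477.
Field (20°×10°, letters A–R): 153.97798/20 → 7 → H, 177.74477/10 → 17 → R; chars HR.
Square (2°×1°, digits 0–9): 13.97798/2 → 6, 7.74477/1 → 7; chars 67.
Subsquare (5′×2.5′, letters a–x): 1.97798/0.0833333 → 23 → x, 0.74477/0.0416667 → 17 → r; chars xr.
Extended square (30″×15″, digits 0–9): 0.06132/0.00833333 → 7, 0.03644/0.00416667 → 8; chars 78.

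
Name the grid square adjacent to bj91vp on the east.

BJ91wp

Longitude subsquare v = 21; +1 → 22 = w.
The latitude characters are unchanged.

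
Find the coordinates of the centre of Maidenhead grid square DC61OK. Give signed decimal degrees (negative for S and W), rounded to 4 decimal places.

-68.5625, -106.7917

Field D=3, C=2: +3·20° lon, +2·10° lat → SW at lon -120°, lat -70°.
Square 6, 1: +6·2° lon, +1·1° lat → SW at lon -108°, lat -69°.
Subsquare o=14, k=10: +14·0.0833333° lon, +10·0.0416667° lat → SW at lon -106.833°, lat -68.5833°.
Cell spans 0.0833333° lon × 0.0416667° lat. Centre is SW corner plus half of each.
latitude -68.5625, longitude -106.7917.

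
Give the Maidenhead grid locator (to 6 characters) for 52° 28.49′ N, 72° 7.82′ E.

MO62bl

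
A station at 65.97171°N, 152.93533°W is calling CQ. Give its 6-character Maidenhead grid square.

Offset from 180°W / 90°S: lon 27.0647°, lat 155.9717°.
Field: 27.0647/20 → 1 → B, 155.9717/10 → 15 → P; chars BP.
Square: 7.0647/2 → 3, 5.9717/1 → 5; chars 35.
Subsquare: 1.0647/0.0833333 → 12 → m, 0.9717/0.0416667 → 23 → x; chars mx.

BP35mx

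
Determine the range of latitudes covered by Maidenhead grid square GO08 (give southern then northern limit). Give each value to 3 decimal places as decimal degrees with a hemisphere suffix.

Field G=6, O=14: +6·20° lon, +14·10° lat → SW at lon -60°, lat 50°.
Square 0, 8: +0·2° lon, +8·1° lat → SW at lon -60°, lat 58°.
Cell spans 2° lon × 1° lat.
south 58.000° N, north 59.000° N.

58.000° N, 59.000° N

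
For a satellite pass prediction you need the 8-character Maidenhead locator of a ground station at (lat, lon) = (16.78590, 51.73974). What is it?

LK56us88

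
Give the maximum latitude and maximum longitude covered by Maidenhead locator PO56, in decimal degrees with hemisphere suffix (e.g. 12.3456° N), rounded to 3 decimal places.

57.000° N, 132.000° E

Field P=15, O=14: +15·20° lon, +14·10° lat → SW at lon 120°, lat 50°.
Square 5, 6: +5·2° lon, +6·1° lat → SW at lon 130°, lat 56°.
Cell spans 2° lon × 1° lat. NE corner is SW corner plus one full cell.
latitude 57.000° N, longitude 132.000° E.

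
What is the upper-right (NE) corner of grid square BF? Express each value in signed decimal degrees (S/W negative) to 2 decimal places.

Field B=1, F=5: +1·20° lon, +5·10° lat → SW at lon -160°, lat -40°.
Cell spans 20° lon × 10° lat. NE corner is SW corner plus one full cell.
latitude -30.00, longitude -140.00.

-30.00, -140.00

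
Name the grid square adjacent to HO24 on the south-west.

Longitude square 2; −1 → 1.
Latitude square 4; −1 → 3.

HO13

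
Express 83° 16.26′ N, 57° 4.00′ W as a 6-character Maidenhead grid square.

GR13lg

Offset from 180°W / 90°S: lon 122.9333°, lat 173.2710°.
Field: lon ⌊122.9333/20⌋ = 6 → G; lat ⌊173.2710/10⌋ = 17 → R.
Square: lon ⌊2.9333/2⌋ = 1; lat ⌊3.2710/1⌋ = 3.
Subsquare: lon ⌊0.9333/0.0833333⌋ = 11 → l; lat ⌊0.2710/0.0416667⌋ = 6 → g.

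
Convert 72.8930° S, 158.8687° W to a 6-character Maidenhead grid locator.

Add 180° to longitude and 90° to latitude: 21.1313, 17.1070.
Field: lon ⌊21.1313/20⌋ = 1 → B; lat ⌊17.1070/10⌋ = 1 → B.
Square: lon ⌊1.1313/2⌋ = 0; lat ⌊7.1070/1⌋ = 7.
Subsquare: lon ⌊1.1313/0.0833333⌋ = 13 → n; lat ⌊0.1070/0.0416667⌋ = 2 → c.

BB07nc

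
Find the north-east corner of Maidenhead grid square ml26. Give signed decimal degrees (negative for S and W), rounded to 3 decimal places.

27.000, 66.000

Field M=12, L=11: +12·20° lon, +11·10° lat → SW at lon 60°, lat 20°.
Square 2, 6: +2·2° lon, +6·1° lat → SW at lon 64°, lat 26°.
Cell spans 2° lon × 1° lat. NE corner is SW corner plus one full cell.
latitude 27.000, longitude 66.000.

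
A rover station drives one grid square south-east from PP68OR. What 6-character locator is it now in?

Longitude subsquare o = 14; +1 → 15 = p.
Latitude subsquare r = 17; −1 → 16 = q.

PP68pq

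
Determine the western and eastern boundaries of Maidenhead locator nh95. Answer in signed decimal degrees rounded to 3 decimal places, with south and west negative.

98.000, 100.000

Field N=13, H=7: +13·20° lon, +7·10° lat → SW at lon 80°, lat -20°.
Square 9, 5: +9·2° lon, +5·1° lat → SW at lon 98°, lat -15°.
Cell spans 2° lon × 1° lat.
west 98.000, east 100.000.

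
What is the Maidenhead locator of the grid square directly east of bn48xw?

Longitude subsquare x = 23; +1 → 24, wraps to 0 = a, carry into square.
Longitude square 4; +1 → 5.
The latitude characters are unchanged.

BN58aw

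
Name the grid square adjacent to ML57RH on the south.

ML57rg

Latitude subsquare h = 7; −1 → 6 = g.
The longitude characters are unchanged.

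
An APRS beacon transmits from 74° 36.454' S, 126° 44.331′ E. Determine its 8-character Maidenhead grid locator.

Add 180° to longitude and 90° to latitude: 306.73885, 15.39243.
Field (20°×10°, letters A–R): 306.73885/20 → 15 → P, 15.39243/10 → 1 → B; chars PB.
Square (2°×1°, digits 0–9): 6.73885/2 → 3, 5.39243/1 → 5; chars 35.
Subsquare (5′×2.5′, letters a–x): 0.73885/0.0833333 → 8 → i, 0.39243/0.0416667 → 9 → j; chars ij.
Extended square (30″×15″, digits 0–9): 0.07218/0.00833333 → 8, 0.01743/0.00416667 → 4; chars 84.

PB35ij84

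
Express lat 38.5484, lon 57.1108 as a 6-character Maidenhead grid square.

Add 180° to longitude and 90° to latitude: 237.1108, 128.5484.
Field (20°×10°, letters A–R): lon ⌊237.1108/20⌋ = 11 → L; lat ⌊128.5484/10⌋ = 12 → M.
Square (2°×1°, digits 0–9): lon ⌊17.1108/2⌋ = 8; lat ⌊8.5484/1⌋ = 8.
Subsquare (5′×2.5′, letters a–x): lon ⌊1.1108/0.0833333⌋ = 13 → n; lat ⌊0.5484/0.0416667⌋ = 13 → n.

LM88nn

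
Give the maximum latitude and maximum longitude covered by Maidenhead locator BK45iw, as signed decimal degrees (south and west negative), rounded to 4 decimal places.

Field B=1, K=10: +1·20° lon, +10·10° lat → SW at lon -160°, lat 10°.
Square 4, 5: +4·2° lon, +5·1° lat → SW at lon -152°, lat 15°.
Subsquare i=8, w=22: +8·0.0833333° lon, +22·0.0416667° lat → SW at lon -151.333°, lat 15.9167°.
Cell spans 0.0833333° lon × 0.0416667° lat. NE corner is SW corner plus one full cell.
latitude 15.9583, longitude -151.2500.

15.9583, -151.2500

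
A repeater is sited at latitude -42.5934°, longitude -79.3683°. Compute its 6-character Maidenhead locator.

Add 180° to longitude and 90° to latitude: 100.6317, 47.4066.
Field (20°×10°, letters A–R): 100.6317/20 → 5 → F, 47.4066/10 → 4 → E; chars FE.
Square (2°×1°, digits 0–9): 0.6317/2 → 0, 7.4066/1 → 7; chars 07.
Subsquare (5′×2.5′, letters a–x): 0.6317/0.0833333 → 7 → h, 0.4066/0.0416667 → 9 → j; chars hj.

FE07hj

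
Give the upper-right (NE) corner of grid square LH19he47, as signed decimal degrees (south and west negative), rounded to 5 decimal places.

-10.80000, 42.62500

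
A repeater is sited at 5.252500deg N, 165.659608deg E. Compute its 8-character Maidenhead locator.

Shift to the Maidenhead origin (180°W, 90°S): lon 345.65961, lat 95.25250.
Field: 345.65961/20 → 17 → R, 95.25250/10 → 9 → J; chars RJ.
Square: 5.65961/2 → 2, 5.25250/1 → 5; chars 25.
Subsquare: 1.65961/0.0833333 → 19 → t, 0.25250/0.0416667 → 6 → g; chars tg.
Extended square: 0.07627/0.00833333 → 9, 0.00250/0.00416667 → 0; chars 90.

RJ25tg90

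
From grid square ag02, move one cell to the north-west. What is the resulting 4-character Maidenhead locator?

RG93

Longitude square 0; −1 → -1, wraps to 9, carry into field.
Longitude field A = 0; −1 → -1, wraps to 17 = R, wrapping around the antimeridian.
Latitude square 2; +1 → 3.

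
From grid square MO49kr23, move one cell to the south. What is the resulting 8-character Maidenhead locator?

MO49kr22

Latitude extended square 3; −1 → 2.
The longitude characters are unchanged.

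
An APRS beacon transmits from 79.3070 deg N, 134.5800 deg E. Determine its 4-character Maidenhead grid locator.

Offset from 180°W / 90°S: lon 314.58°, lat 169.31°.
Field: 314.58/20 → 15 → P, 169.31/10 → 16 → Q; chars PQ.
Square: 14.58/2 → 7, 9.31/1 → 9; chars 79.

PQ79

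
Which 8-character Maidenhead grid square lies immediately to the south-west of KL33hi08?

KL33gi97

Longitude extended square 0; −1 → -1, wraps to 9, carry into subsquare.
Longitude subsquare h = 7; −1 → 6 = g.
Latitude extended square 8; −1 → 7.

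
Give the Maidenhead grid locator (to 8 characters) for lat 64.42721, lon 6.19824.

JP34ck32

Offset from 180°W / 90°S: lon 186.19824°, lat 154.42721°.
Field (20°×10°, letters A–R): 186.19824/20 → 9 → J, 154.42721/10 → 15 → P; chars JP.
Square (2°×1°, digits 0–9): 6.19824/2 → 3, 4.42721/1 → 4; chars 34.
Subsquare (5′×2.5′, letters a–x): 0.19824/0.0833333 → 2 → c, 0.42721/0.0416667 → 10 → k; chars ck.
Extended square (30″×15″, digits 0–9): 0.03157/0.00833333 → 3, 0.01054/0.00416667 → 2; chars 32.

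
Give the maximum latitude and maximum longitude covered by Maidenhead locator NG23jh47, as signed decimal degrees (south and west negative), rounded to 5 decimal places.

-26.67500, 84.79167

Field N=13, G=6: +13·20° lon, +6·10° lat → SW at lon 80°, lat -30°.
Square 2, 3: +2·2° lon, +3·1° lat → SW at lon 84°, lat -27°.
Subsquare j=9, h=7: +9·0.0833333° lon, +7·0.0416667° lat → SW at lon 84.75°, lat -26.7083°.
Extended square 4, 7: +4·0.00833333° lon, +7·0.00416667° lat → SW at lon 84.7833°, lat -26.6792°.
Cell spans 0.00833333° lon × 0.00416667° lat. NE corner is SW corner plus one full cell.
latitude -26.67500, longitude 84.79167.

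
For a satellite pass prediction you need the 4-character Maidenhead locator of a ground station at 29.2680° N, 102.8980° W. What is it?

DL89

Shift to the Maidenhead origin (180°W, 90°S): lon 77.10, lat 119.27.
Field: 77.10/20 → 3 → D, 119.27/10 → 11 → L; chars DL.
Square: 17.10/2 → 8, 9.27/1 → 9; chars 89.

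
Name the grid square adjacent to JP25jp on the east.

Longitude subsquare j = 9; +1 → 10 = k.
The latitude characters are unchanged.

JP25kp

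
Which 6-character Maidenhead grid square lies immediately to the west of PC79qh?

PC79ph

Longitude subsquare q = 16; −1 → 15 = p.
The latitude characters are unchanged.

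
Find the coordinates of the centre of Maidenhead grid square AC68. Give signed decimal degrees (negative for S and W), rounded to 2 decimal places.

-61.50, -167.00

Field A=0, C=2: +0·20° lon, +2·10° lat → SW at lon -180°, lat -70°.
Square 6, 8: +6·2° lon, +8·1° lat → SW at lon -168°, lat -62°.
Cell spans 2° lon × 1° lat. Centre is SW corner plus half of each.
latitude -61.50, longitude -167.00.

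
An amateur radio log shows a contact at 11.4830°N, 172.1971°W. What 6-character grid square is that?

Offset from 180°W / 90°S: lon 7.8029°, lat 101.4830°.
Field (20°×10°, letters A–R): lon ⌊7.8029/20⌋ = 0 → A; lat ⌊101.4830/10⌋ = 10 → K.
Square (2°×1°, digits 0–9): lon ⌊7.8029/2⌋ = 3; lat ⌊1.4830/1⌋ = 1.
Subsquare (5′×2.5′, letters a–x): lon ⌊1.8029/0.0833333⌋ = 21 → v; lat ⌊0.4830/0.0416667⌋ = 11 → l.

AK31vl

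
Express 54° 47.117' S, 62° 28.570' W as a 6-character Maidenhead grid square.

FD85sf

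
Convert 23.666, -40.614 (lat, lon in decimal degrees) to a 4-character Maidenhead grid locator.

GL93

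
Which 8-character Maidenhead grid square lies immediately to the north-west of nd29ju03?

Longitude extended square 0; −1 → -1, wraps to 9, carry into subsquare.
Longitude subsquare j = 9; −1 → 8 = i.
Latitude extended square 3; +1 → 4.

ND29iu94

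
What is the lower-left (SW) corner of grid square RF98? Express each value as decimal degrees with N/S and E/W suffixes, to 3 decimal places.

32.000° S, 178.000° E

Field R=17, F=5: +17·20° lon, +5·10° lat → SW at lon 160°, lat -40°.
Square 9, 8: +9·2° lon, +8·1° lat → SW at lon 178°, lat -32°.
latitude 32.000° S, longitude 178.000° E.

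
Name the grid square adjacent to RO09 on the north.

RP00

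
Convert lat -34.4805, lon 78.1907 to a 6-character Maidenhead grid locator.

Offset from 180°W / 90°S: lon 258.1907°, lat 55.5195°.
Field: lon ⌊258.1907/20⌋ = 12 → M; lat ⌊55.5195/10⌋ = 5 → F.
Square: lon ⌊18.1907/2⌋ = 9; lat ⌊5.5195/1⌋ = 5.
Subsquare: lon ⌊0.1907/0.0833333⌋ = 2 → c; lat ⌊0.5195/0.0416667⌋ = 12 → m.

MF95cm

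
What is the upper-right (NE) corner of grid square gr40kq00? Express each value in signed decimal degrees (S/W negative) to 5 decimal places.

80.67083, -51.15833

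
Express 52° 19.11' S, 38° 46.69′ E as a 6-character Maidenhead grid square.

Add 180° to longitude and 90° to latitude: 218.7782, 37.6815.
Field: 218.7782/20 → 10 → K, 37.6815/10 → 3 → D; chars KD.
Square: 18.7782/2 → 9, 7.6815/1 → 7; chars 97.
Subsquare: 0.7782/0.0833333 → 9 → j, 0.6815/0.0416667 → 16 → q; chars jq.

KD97jq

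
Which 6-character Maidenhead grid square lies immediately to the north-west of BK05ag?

AK95xh

Longitude subsquare a = 0; −1 → -1, wraps to 23 = x, carry into square.
Longitude square 0; −1 → -1, wraps to 9, carry into field.
Longitude field B = 1; −1 → 0 = A.
Latitude subsquare g = 6; +1 → 7 = h.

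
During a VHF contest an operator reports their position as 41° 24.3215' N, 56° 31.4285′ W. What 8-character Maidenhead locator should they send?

GN11rj77

Add 180° to longitude and 90° to latitude: 123.47619, 131.40536.
Field: lon ⌊123.47619/20⌋ = 6 → G; lat ⌊131.40536/10⌋ = 13 → N.
Square: lon ⌊3.47619/2⌋ = 1; lat ⌊1.40536/1⌋ = 1.
Subsquare: lon ⌊1.47619/0.0833333⌋ = 17 → r; lat ⌊0.40536/0.0416667⌋ = 9 → j.
Extended square: lon ⌊0.05952/0.00833333⌋ = 7; lat ⌊0.03036/0.00416667⌋ = 7.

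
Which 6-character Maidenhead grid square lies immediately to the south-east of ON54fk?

Longitude subsquare f = 5; +1 → 6 = g.
Latitude subsquare k = 10; −1 → 9 = j.

ON54gj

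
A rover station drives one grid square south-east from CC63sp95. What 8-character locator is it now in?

CC63tp04

Longitude extended square 9; +1 → 10, wraps to 0, carry into subsquare.
Longitude subsquare s = 18; +1 → 19 = t.
Latitude extended square 5; −1 → 4.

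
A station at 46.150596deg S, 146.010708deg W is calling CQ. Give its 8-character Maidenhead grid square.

BE63xu83

Offset from 180°W / 90°S: lon 33.98929°, lat 43.84940°.
Field (20°×10°, letters A–R): lon ⌊33.98929/20⌋ = 1 → B; lat ⌊43.84940/10⌋ = 4 → E.
Square (2°×1°, digits 0–9): lon ⌊13.98929/2⌋ = 6; lat ⌊3.84940/1⌋ = 3.
Subsquare (5′×2.5′, letters a–x): lon ⌊1.98929/0.0833333⌋ = 23 → x; lat ⌊0.84940/0.0416667⌋ = 20 → u.
Extended square (30″×15″, digits 0–9): lon ⌊0.07263/0.00833333⌋ = 8; lat ⌊0.01607/0.00416667⌋ = 3.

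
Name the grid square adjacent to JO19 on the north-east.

JP20

Longitude square 1; +1 → 2.
Latitude square 9; +1 → 10, wraps to 0, carry into field.
Latitude field O = 14; +1 → 15 = P.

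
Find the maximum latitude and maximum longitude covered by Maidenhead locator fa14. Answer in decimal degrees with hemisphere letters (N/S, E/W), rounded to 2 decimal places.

85.00° S, 76.00° W

Field F=5, A=0: +5·20° lon, +0·10° lat → SW at lon -80°, lat -90°.
Square 1, 4: +1·2° lon, +4·1° lat → SW at lon -78°, lat -86°.
Cell spans 2° lon × 1° lat. NE corner is SW corner plus one full cell.
latitude 85.00° S, longitude 76.00° W.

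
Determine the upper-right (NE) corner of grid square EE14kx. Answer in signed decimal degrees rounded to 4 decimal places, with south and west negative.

-45.0000, -97.0833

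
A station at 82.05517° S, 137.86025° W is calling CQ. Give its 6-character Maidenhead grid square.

CA17bw

Shift to the Maidenhead origin (180°W, 90°S): lon 42.1397, lat 7.9448.
Field: 42.1397/20 → 2 → C, 7.9448/10 → 0 → A; chars CA.
Square: 2.1397/2 → 1, 7.9448/1 → 7; chars 17.
Subsquare: 0.1397/0.0833333 → 1 → b, 0.9448/0.0416667 → 22 → w; chars bw.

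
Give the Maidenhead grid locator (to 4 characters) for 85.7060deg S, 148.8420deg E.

QA44

Shift to the Maidenhead origin (180°W, 90°S): lon 328.84, lat 4.29.
Field: lon ⌊328.84/20⌋ = 16 → Q; lat ⌊4.29/10⌋ = 0 → A.
Square: lon ⌊8.84/2⌋ = 4; lat ⌊4.29/1⌋ = 4.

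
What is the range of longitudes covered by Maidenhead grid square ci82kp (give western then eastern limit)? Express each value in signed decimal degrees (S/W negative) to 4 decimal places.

Field C=2, I=8: +2·20° lon, +8·10° lat → SW at lon -140°, lat -10°.
Square 8, 2: +8·2° lon, +2·1° lat → SW at lon -124°, lat -8°.
Subsquare k=10, p=15: +10·0.0833333° lon, +15·0.0416667° lat → SW at lon -123.167°, lat -7.375°.
Cell spans 0.0833333° lon × 0.0416667° lat.
west -123.1667, east -123.0833.

-123.1667, -123.0833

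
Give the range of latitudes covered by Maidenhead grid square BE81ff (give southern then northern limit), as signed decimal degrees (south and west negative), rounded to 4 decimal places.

Field B=1, E=4: +1·20° lon, +4·10° lat → SW at lon -160°, lat -50°.
Square 8, 1: +8·2° lon, +1·1° lat → SW at lon -144°, lat -49°.
Subsquare f=5, f=5: +5·0.0833333° lon, +5·0.0416667° lat → SW at lon -143.583°, lat -48.7917°.
Cell spans 0.0833333° lon × 0.0416667° lat.
south -48.7917, north -48.7500.

-48.7917, -48.7500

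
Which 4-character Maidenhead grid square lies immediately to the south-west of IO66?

Longitude square 6; −1 → 5.
Latitude square 6; −1 → 5.

IO55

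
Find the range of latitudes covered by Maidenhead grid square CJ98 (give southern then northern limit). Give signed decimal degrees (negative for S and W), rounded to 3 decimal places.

8.000, 9.000

Field C=2, J=9: +2·20° lon, +9·10° lat → SW at lon -140°, lat 0°.
Square 9, 8: +9·2° lon, +8·1° lat → SW at lon -122°, lat 8°.
Cell spans 2° lon × 1° lat.
south 8.000, north 9.000.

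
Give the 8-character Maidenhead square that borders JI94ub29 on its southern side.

Latitude extended square 9; −1 → 8.
The longitude characters are unchanged.

JI94ub28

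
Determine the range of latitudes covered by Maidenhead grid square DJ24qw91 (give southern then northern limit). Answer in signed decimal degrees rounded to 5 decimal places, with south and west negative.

Field D=3, J=9: +3·20° lon, +9·10° lat → SW at lon -120°, lat 0°.
Square 2, 4: +2·2° lon, +4·1° lat → SW at lon -116°, lat 4°.
Subsquare q=16, w=22: +16·0.0833333° lon, +22·0.0416667° lat → SW at lon -114.667°, lat 4.91667°.
Extended square 9, 1: +9·0.00833333° lon, +1·0.00416667° lat → SW at lon -114.592°, lat 4.92083°.
Cell spans 0.00833333° lon × 0.00416667° lat.
south 4.92083, north 4.92500.

4.92083, 4.92500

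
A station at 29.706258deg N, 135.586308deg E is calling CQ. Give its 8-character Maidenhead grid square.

PL79tq09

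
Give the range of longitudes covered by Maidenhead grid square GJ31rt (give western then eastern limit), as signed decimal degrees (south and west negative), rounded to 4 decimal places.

-52.5833, -52.5000

Field G=6, J=9: +6·20° lon, +9·10° lat → SW at lon -60°, lat 0°.
Square 3, 1: +3·2° lon, +1·1° lat → SW at lon -54°, lat 1°.
Subsquare r=17, t=19: +17·0.0833333° lon, +19·0.0416667° lat → SW at lon -52.5833°, lat 1.79167°.
Cell spans 0.0833333° lon × 0.0416667° lat.
west -52.5833, east -52.5000.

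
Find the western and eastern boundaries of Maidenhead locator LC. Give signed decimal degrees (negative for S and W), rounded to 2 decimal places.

Field L=11, C=2: +11·20° lon, +2·10° lat → SW at lon 40°, lat -70°.
Cell spans 20° lon × 10° lat.
west 40.00, east 60.00.

40.00, 60.00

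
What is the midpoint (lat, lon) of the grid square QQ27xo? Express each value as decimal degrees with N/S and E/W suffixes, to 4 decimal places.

77.6042° N, 145.9583° E

Field Q=16, Q=16: +16·20° lon, +16·10° lat → SW at lon 140°, lat 70°.
Square 2, 7: +2·2° lon, +7·1° lat → SW at lon 144°, lat 77°.
Subsquare x=23, o=14: +23·0.0833333° lon, +14·0.0416667° lat → SW at lon 145.917°, lat 77.5833°.
Cell spans 0.0833333° lon × 0.0416667° lat. Centre is SW corner plus half of each.
latitude 77.6042° N, longitude 145.9583° E.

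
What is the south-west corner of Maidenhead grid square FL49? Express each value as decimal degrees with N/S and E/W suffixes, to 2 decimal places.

29.00° N, 72.00° W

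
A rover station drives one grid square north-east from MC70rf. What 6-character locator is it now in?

Longitude subsquare r = 17; +1 → 18 = s.
Latitude subsquare f = 5; +1 → 6 = g.

MC70sg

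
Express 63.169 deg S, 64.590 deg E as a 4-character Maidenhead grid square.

Offset from 180°W / 90°S: lon 244.59°, lat 26.83°.
Field (20°×10°, letters A–R): lon ⌊244.59/20⌋ = 12 → M; lat ⌊26.83/10⌋ = 2 → C.
Square (2°×1°, digits 0–9): lon ⌊4.59/2⌋ = 2; lat ⌊6.83/1⌋ = 6.

MC26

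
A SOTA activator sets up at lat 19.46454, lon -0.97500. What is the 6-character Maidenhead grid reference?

IK99ml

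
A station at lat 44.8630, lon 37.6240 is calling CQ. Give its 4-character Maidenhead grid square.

Offset from 180°W / 90°S: lon 217.62°, lat 134.86°.
Field: lon ⌊217.62/20⌋ = 10 → K; lat ⌊134.86/10⌋ = 13 → N.
Square: lon ⌊17.62/2⌋ = 8; lat ⌊4.86/1⌋ = 4.

KN84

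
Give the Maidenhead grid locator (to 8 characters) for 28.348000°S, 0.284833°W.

Offset from 180°W / 90°S: lon 179.71517°, lat 61.65200°.
Field: lon ⌊179.71517/20⌋ = 8 → I; lat ⌊61.65200/10⌋ = 6 → G.
Square: lon ⌊19.71517/2⌋ = 9; lat ⌊1.65200/1⌋ = 1.
Subsquare: lon ⌊1.71517/0.0833333⌋ = 20 → u; lat ⌊0.65200/0.0416667⌋ = 15 → p.
Extended square: lon ⌊0.04850/0.00833333⌋ = 5; lat ⌊0.02700/0.00416667⌋ = 6.

IG91up56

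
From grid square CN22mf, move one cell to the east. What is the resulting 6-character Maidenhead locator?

CN22nf

Longitude subsquare m = 12; +1 → 13 = n.
The latitude characters are unchanged.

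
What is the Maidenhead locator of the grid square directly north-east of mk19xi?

MK29aj

Longitude subsquare x = 23; +1 → 24, wraps to 0 = a, carry into square.
Longitude square 1; +1 → 2.
Latitude subsquare i = 8; +1 → 9 = j.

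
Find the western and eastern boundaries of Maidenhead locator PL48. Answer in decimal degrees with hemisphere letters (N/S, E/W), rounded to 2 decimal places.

128.00° E, 130.00° E

Field P=15, L=11: +15·20° lon, +11·10° lat → SW at lon 120°, lat 20°.
Square 4, 8: +4·2° lon, +8·1° lat → SW at lon 128°, lat 28°.
Cell spans 2° lon × 1° lat.
west 128.00° E, east 130.00° E.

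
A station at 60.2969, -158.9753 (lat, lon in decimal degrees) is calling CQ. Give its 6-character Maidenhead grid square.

BP00mh

Add 180° to longitude and 90° to latitude: 21.0247, 150.2969.
Field (20°×10°, letters A–R): lon ⌊21.0247/20⌋ = 1 → B; lat ⌊150.2969/10⌋ = 15 → P.
Square (2°×1°, digits 0–9): lon ⌊1.0247/2⌋ = 0; lat ⌊0.2969/1⌋ = 0.
Subsquare (5′×2.5′, letters a–x): lon ⌊1.0247/0.0833333⌋ = 12 → m; lat ⌊0.2969/0.0416667⌋ = 7 → h.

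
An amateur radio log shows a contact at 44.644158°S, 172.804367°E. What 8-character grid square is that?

RE65ji65

Offset from 180°W / 90°S: lon 352.80437°, lat 45.35584°.
Field: lon ⌊352.80437/20⌋ = 17 → R; lat ⌊45.35584/10⌋ = 4 → E.
Square: lon ⌊12.80437/2⌋ = 6; lat ⌊5.35584/1⌋ = 5.
Subsquare: lon ⌊0.80437/0.0833333⌋ = 9 → j; lat ⌊0.35584/0.0416667⌋ = 8 → i.
Extended square: lon ⌊0.05437/0.00833333⌋ = 6; lat ⌊0.02251/0.00416667⌋ = 5.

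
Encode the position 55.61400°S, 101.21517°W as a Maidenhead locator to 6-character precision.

DD94jj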